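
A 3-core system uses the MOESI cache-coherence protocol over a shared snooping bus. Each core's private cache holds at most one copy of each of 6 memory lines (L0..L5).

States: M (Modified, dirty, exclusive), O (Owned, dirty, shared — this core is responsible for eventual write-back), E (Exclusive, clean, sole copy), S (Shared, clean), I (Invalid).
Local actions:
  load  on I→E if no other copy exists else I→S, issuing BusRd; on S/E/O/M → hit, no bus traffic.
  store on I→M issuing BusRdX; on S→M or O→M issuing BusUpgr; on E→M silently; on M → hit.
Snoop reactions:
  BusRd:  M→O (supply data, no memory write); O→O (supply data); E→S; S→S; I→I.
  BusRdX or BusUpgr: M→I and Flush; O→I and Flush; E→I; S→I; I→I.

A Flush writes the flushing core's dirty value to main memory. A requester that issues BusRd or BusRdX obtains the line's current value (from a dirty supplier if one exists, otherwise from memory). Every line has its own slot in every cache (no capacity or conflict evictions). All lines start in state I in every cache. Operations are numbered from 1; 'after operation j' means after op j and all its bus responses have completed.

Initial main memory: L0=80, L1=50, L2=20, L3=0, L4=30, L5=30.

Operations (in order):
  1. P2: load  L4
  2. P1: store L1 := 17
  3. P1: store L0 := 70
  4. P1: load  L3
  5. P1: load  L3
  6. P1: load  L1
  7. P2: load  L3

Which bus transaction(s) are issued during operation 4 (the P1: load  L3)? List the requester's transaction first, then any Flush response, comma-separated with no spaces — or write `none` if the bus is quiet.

bus = BusRd

1. P2: load  L4  bus=[BusRd]  L4: P0=I P1=I P2=E  mem[L4]=30
2. P1: store L1 := 17  bus=[BusRdX]  L1: P0=I P1=M P2=I  mem[L1]=50
3. P1: store L0 := 70  bus=[BusRdX]  L0: P0=I P1=M P2=I  mem[L0]=80
4. P1: load  L3  bus=[BusRd]  L3: P0=I P1=E P2=I  mem[L3]=0
5. P1: load  L3  bus=[-]  L3: P0=I P1=E P2=I  mem[L3]=0
6. P1: load  L1  bus=[-]  L1: P0=I P1=M P2=I  mem[L1]=50
7. P2: load  L3  bus=[BusRd]  L3: P0=I P1=S P2=S  mem[L3]=0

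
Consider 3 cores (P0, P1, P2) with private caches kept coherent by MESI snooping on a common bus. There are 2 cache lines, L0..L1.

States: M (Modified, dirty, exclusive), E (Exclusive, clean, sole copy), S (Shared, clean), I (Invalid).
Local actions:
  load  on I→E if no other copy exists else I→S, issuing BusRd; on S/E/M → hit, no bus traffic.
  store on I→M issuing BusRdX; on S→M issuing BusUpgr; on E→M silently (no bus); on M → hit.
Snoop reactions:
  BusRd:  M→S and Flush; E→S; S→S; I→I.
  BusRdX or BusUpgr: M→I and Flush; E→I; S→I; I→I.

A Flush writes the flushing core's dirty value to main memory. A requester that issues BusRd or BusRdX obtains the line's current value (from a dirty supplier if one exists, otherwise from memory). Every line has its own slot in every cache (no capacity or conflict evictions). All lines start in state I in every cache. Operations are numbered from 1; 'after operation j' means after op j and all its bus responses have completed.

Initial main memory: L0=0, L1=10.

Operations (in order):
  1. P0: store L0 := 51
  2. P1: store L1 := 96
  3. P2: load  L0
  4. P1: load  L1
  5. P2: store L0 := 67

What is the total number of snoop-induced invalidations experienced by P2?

1. P0: store L0 := 51  bus=[BusRdX]  L0: P0=M P1=I P2=I  mem[L0]=0
2. P1: store L1 := 96  bus=[BusRdX]  L1: P0=I P1=M P2=I  mem[L1]=10
3. P2: load  L0  bus=[BusRd,Flush]  L0: P0=S P1=I P2=S  mem[L0]=51
4. P1: load  L1  bus=[-]  L1: P0=I P1=M P2=I  mem[L1]=10
5. P2: store L0 := 67  bus=[BusUpgr]  L0: P0=I P1=I P2=M  mem[L0]=51

invalidations = 0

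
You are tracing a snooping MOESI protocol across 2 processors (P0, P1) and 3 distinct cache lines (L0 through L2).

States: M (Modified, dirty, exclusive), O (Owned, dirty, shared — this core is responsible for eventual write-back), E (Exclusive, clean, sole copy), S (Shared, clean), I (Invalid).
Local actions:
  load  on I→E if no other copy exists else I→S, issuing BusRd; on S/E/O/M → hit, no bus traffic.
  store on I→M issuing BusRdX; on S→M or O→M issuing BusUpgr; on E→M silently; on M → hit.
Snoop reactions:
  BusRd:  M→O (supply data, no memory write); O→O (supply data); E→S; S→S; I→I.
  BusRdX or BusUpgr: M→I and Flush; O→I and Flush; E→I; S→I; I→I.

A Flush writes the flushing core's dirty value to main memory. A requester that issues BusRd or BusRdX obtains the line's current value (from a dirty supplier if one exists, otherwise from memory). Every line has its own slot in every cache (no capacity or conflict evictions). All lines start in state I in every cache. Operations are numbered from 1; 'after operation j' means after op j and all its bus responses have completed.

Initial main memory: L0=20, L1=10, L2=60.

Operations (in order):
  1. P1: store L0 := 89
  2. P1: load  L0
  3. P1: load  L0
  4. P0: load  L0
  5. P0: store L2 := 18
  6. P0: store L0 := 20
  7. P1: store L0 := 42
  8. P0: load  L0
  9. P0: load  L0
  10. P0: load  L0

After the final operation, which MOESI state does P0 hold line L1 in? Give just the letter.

[1] P1: store L0 := 89 | P0:I, P1:M(89) | bus: BusRdX
[2] P1: load  L0 | P0:I, P1:M(89) | bus: none
[3] P1: load  L0 | P0:I, P1:M(89) | bus: none
[4] P0: load  L0 | P0:S(89), P1:O(89) | bus: BusRd
[5] P0: store L2 := 18 | P0:M(18), P1:I | bus: BusRdX
[6] P0: store L0 := 20 | P0:M(20), P1:I | bus: BusUpgr,Flush
[7] P1: store L0 := 42 | P0:I, P1:M(42) | bus: BusRdX,Flush
[8] P0: load  L0 | P0:S(42), P1:O(42) | bus: BusRd
[9] P0: load  L0 | P0:S(42), P1:O(42) | bus: none
[10] P0: load  L0 | P0:S(42), P1:O(42) | bus: none

state = I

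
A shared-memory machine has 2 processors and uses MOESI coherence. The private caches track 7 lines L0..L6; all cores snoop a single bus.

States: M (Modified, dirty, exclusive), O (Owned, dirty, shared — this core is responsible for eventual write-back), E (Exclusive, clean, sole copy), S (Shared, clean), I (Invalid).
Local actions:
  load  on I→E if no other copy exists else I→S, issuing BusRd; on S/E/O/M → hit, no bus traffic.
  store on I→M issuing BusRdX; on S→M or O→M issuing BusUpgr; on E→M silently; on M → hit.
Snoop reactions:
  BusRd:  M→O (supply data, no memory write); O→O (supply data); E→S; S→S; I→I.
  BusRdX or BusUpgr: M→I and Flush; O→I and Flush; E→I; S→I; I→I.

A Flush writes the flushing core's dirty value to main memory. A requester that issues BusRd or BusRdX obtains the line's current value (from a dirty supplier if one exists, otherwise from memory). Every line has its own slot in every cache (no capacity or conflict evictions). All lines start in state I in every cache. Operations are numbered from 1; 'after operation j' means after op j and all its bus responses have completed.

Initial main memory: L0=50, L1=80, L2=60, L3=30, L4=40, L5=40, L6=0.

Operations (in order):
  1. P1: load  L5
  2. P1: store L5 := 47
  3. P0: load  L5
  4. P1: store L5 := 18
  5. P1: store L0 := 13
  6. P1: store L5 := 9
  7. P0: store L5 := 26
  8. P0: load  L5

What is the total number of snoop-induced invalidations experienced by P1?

  op1 P1: load  L5 → I/E on L5; bus BusRd; mem=40
  op2 P1: store L5 := 47 → I/M on L5; bus (none); mem=40
  op3 P0: load  L5 → S/O on L5; bus BusRd; mem=40
  op4 P1: store L5 := 18 → I/M on L5; bus BusUpgr; mem=40
  op5 P1: store L0 := 13 → I/M on L0; bus BusRdX; mem=50
  op6 P1: store L5 := 9 → I/M on L5; bus (none); mem=40
  op7 P0: store L5 := 26 → M/I on L5; bus BusRdX Flush; mem=9
  op8 P0: load  L5 → M/I on L5; bus (none); mem=9

invalidations = 1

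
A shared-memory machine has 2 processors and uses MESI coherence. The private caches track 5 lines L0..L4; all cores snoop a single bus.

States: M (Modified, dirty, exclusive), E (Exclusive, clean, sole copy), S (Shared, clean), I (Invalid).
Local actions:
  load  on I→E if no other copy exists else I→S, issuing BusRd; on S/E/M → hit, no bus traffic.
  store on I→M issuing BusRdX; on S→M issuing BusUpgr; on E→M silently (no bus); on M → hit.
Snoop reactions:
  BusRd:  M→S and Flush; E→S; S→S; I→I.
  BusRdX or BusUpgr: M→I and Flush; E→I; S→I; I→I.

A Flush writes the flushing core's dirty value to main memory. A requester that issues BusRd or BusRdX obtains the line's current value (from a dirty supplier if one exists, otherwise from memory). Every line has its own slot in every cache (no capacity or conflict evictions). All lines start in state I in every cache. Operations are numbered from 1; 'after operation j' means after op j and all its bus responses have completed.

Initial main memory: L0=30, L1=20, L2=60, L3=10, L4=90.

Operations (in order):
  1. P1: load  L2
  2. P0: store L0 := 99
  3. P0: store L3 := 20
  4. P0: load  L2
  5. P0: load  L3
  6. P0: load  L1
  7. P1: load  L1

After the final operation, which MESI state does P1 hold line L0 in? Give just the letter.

state = I

step 1: P1: load  L2  ⟶  IE  (L2)  txn=BusRd  M[L2]=60
step 2: P0: store L0 := 99  ⟶  MI  (L0)  txn=BusRdX  M[L0]=30
step 3: P0: store L3 := 20  ⟶  MI  (L3)  txn=BusRdX  M[L3]=10
step 4: P0: load  L2  ⟶  SS  (L2)  txn=BusRd  M[L2]=60
step 5: P0: load  L3  ⟶  MI  (L3)  txn=∅  M[L3]=10
step 6: P0: load  L1  ⟶  EI  (L1)  txn=BusRd  M[L1]=20
step 7: P1: load  L1  ⟶  SS  (L1)  txn=BusRd  M[L1]=20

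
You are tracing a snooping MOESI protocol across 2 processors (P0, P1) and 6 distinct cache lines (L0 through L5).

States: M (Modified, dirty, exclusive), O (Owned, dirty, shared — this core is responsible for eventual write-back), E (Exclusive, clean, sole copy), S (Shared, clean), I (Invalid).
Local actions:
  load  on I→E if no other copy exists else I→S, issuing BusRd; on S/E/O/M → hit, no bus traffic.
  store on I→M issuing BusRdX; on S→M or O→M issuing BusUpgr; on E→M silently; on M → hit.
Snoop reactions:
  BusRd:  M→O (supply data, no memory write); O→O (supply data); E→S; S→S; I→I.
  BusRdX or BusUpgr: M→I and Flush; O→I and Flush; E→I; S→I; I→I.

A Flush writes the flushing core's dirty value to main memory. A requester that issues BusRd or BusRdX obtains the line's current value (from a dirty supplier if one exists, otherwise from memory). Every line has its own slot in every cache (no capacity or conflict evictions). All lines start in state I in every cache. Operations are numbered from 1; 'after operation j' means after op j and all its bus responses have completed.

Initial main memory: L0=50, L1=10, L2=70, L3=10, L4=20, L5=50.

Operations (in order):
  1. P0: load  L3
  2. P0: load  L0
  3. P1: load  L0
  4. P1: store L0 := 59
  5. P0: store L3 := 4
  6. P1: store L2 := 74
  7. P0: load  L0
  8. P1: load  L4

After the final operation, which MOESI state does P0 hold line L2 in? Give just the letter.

state = I

[1] P0: load  L3 | P0:E(10), P1:I | bus: BusRd
[2] P0: load  L0 | P0:E(50), P1:I | bus: BusRd
[3] P1: load  L0 | P0:S(50), P1:S(50) | bus: BusRd
[4] P1: store L0 := 59 | P0:I, P1:M(59) | bus: BusUpgr
[5] P0: store L3 := 4 | P0:M(4), P1:I | bus: none
[6] P1: store L2 := 74 | P0:I, P1:M(74) | bus: BusRdX
[7] P0: load  L0 | P0:S(59), P1:O(59) | bus: BusRd
[8] P1: load  L4 | P0:I, P1:E(20) | bus: BusRd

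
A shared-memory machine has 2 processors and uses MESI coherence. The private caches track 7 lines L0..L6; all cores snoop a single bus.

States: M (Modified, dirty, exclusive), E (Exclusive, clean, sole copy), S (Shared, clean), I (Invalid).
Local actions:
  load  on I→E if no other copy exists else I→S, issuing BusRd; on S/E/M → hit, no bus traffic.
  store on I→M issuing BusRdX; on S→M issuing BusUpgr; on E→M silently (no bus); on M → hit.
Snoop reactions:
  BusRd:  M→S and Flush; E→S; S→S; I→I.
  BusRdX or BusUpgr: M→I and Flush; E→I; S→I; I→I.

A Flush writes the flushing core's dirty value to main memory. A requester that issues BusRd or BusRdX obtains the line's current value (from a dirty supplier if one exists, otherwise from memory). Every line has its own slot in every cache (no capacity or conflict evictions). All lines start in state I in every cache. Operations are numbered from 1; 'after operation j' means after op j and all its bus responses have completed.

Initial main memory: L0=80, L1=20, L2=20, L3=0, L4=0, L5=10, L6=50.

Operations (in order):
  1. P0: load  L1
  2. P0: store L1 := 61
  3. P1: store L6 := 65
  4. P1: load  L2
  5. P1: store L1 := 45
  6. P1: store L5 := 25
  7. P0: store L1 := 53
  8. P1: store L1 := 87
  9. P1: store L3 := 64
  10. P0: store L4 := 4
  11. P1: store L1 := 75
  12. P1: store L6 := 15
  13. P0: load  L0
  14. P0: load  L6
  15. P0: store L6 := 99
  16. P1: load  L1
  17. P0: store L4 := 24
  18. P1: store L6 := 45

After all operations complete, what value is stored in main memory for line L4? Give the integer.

memory[L4] = 0

[1] P0: load  L1 | P0:E(20), P1:I | bus: BusRd
[2] P0: store L1 := 61 | P0:M(61), P1:I | bus: none
[3] P1: store L6 := 65 | P0:I, P1:M(65) | bus: BusRdX
[4] P1: load  L2 | P0:I, P1:E(20) | bus: BusRd
[5] P1: store L1 := 45 | P0:I, P1:M(45) | bus: BusRdX,Flush
[6] P1: store L5 := 25 | P0:I, P1:M(25) | bus: BusRdX
[7] P0: store L1 := 53 | P0:M(53), P1:I | bus: BusRdX,Flush
[8] P1: store L1 := 87 | P0:I, P1:M(87) | bus: BusRdX,Flush
[9] P1: store L3 := 64 | P0:I, P1:M(64) | bus: BusRdX
[10] P0: store L4 := 4 | P0:M(4), P1:I | bus: BusRdX
[11] P1: store L1 := 75 | P0:I, P1:M(75) | bus: none
[12] P1: store L6 := 15 | P0:I, P1:M(15) | bus: none
[13] P0: load  L0 | P0:E(80), P1:I | bus: BusRd
[14] P0: load  L6 | P0:S(15), P1:S(15) | bus: BusRd,Flush
[15] P0: store L6 := 99 | P0:M(99), P1:I | bus: BusUpgr
[16] P1: load  L1 | P0:I, P1:M(75) | bus: none
[17] P0: store L4 := 24 | P0:M(24), P1:I | bus: none
[18] P1: store L6 := 45 | P0:I, P1:M(45) | bus: BusRdX,Flush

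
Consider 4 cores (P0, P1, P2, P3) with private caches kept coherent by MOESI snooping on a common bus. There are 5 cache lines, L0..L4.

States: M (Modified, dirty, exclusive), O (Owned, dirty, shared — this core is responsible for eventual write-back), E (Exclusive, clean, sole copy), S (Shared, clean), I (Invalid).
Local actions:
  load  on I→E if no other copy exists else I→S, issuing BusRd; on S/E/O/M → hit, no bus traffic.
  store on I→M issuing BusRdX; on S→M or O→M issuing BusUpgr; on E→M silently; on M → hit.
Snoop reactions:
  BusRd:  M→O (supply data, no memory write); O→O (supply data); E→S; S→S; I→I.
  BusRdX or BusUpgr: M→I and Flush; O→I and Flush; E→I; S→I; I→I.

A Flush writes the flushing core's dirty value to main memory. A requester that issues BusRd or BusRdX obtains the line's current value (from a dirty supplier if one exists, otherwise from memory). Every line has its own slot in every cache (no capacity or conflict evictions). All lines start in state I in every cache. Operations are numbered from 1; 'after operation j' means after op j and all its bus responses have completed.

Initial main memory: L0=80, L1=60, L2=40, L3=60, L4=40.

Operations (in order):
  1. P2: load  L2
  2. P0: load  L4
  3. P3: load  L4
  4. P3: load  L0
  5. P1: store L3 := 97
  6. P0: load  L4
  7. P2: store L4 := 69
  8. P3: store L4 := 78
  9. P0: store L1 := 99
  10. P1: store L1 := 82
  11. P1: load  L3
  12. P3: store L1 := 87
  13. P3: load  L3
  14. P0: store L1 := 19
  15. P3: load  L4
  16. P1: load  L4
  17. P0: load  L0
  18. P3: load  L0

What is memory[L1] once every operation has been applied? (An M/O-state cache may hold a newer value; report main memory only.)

[1] P2: load  L2 | P0:I, P1:I, P2:E(40), P3:I | bus: BusRd
[2] P0: load  L4 | P0:E(40), P1:I, P2:I, P3:I | bus: BusRd
[3] P3: load  L4 | P0:S(40), P1:I, P2:I, P3:S(40) | bus: BusRd
[4] P3: load  L0 | P0:I, P1:I, P2:I, P3:E(80) | bus: BusRd
[5] P1: store L3 := 97 | P0:I, P1:M(97), P2:I, P3:I | bus: BusRdX
[6] P0: load  L4 | P0:S(40), P1:I, P2:I, P3:S(40) | bus: none
[7] P2: store L4 := 69 | P0:I, P1:I, P2:M(69), P3:I | bus: BusRdX
[8] P3: store L4 := 78 | P0:I, P1:I, P2:I, P3:M(78) | bus: BusRdX,Flush
[9] P0: store L1 := 99 | P0:M(99), P1:I, P2:I, P3:I | bus: BusRdX
[10] P1: store L1 := 82 | P0:I, P1:M(82), P2:I, P3:I | bus: BusRdX,Flush
[11] P1: load  L3 | P0:I, P1:M(97), P2:I, P3:I | bus: none
[12] P3: store L1 := 87 | P0:I, P1:I, P2:I, P3:M(87) | bus: BusRdX,Flush
[13] P3: load  L3 | P0:I, P1:O(97), P2:I, P3:S(97) | bus: BusRd
[14] P0: store L1 := 19 | P0:M(19), P1:I, P2:I, P3:I | bus: BusRdX,Flush
[15] P3: load  L4 | P0:I, P1:I, P2:I, P3:M(78) | bus: none
[16] P1: load  L4 | P0:I, P1:S(78), P2:I, P3:O(78) | bus: BusRd
[17] P0: load  L0 | P0:S(80), P1:I, P2:I, P3:S(80) | bus: BusRd
[18] P3: load  L0 | P0:S(80), P1:I, P2:I, P3:S(80) | bus: none

memory[L1] = 87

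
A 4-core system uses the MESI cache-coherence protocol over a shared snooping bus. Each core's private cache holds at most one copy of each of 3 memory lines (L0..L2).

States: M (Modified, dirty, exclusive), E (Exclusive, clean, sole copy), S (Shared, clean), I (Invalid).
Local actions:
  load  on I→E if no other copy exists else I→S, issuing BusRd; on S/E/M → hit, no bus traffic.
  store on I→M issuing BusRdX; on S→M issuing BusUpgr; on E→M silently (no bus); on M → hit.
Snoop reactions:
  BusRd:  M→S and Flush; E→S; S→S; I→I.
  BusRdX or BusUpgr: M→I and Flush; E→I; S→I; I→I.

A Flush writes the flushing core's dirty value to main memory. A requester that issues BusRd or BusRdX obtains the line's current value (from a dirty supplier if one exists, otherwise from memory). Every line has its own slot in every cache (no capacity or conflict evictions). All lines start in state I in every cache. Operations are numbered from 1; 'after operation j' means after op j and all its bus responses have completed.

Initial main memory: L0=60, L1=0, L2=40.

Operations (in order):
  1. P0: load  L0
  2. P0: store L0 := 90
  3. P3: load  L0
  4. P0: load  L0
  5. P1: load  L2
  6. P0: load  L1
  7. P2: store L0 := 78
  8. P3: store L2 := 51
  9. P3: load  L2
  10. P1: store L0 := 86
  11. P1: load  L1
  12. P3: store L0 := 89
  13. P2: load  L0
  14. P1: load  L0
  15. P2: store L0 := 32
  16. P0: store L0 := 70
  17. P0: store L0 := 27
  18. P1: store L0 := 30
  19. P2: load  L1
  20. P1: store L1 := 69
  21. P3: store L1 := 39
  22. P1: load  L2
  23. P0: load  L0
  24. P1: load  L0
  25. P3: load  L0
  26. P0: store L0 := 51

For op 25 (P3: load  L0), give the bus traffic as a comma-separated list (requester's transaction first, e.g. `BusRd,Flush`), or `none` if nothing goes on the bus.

bus = BusRd

1. P0: load  L0  bus=[BusRd]  L0: P0=E P1=I P2=I P3=I  mem[L0]=60
2. P0: store L0 := 90  bus=[-]  L0: P0=M P1=I P2=I P3=I  mem[L0]=60
3. P3: load  L0  bus=[BusRd,Flush]  L0: P0=S P1=I P2=I P3=S  mem[L0]=90
4. P0: load  L0  bus=[-]  L0: P0=S P1=I P2=I P3=S  mem[L0]=90
5. P1: load  L2  bus=[BusRd]  L2: P0=I P1=E P2=I P3=I  mem[L2]=40
6. P0: load  L1  bus=[BusRd]  L1: P0=E P1=I P2=I P3=I  mem[L1]=0
7. P2: store L0 := 78  bus=[BusRdX]  L0: P0=I P1=I P2=M P3=I  mem[L0]=90
8. P3: store L2 := 51  bus=[BusRdX]  L2: P0=I P1=I P2=I P3=M  mem[L2]=40
9. P3: load  L2  bus=[-]  L2: P0=I P1=I P2=I P3=M  mem[L2]=40
10. P1: store L0 := 86  bus=[BusRdX,Flush]  L0: P0=I P1=M P2=I P3=I  mem[L0]=78
11. P1: load  L1  bus=[BusRd]  L1: P0=S P1=S P2=I P3=I  mem[L1]=0
12. P3: store L0 := 89  bus=[BusRdX,Flush]  L0: P0=I P1=I P2=I P3=M  mem[L0]=86
13. P2: load  L0  bus=[BusRd,Flush]  L0: P0=I P1=I P2=S P3=S  mem[L0]=89
14. P1: load  L0  bus=[BusRd]  L0: P0=I P1=S P2=S P3=S  mem[L0]=89
15. P2: store L0 := 32  bus=[BusUpgr]  L0: P0=I P1=I P2=M P3=I  mem[L0]=89
16. P0: store L0 := 70  bus=[BusRdX,Flush]  L0: P0=M P1=I P2=I P3=I  mem[L0]=32
17. P0: store L0 := 27  bus=[-]  L0: P0=M P1=I P2=I P3=I  mem[L0]=32
18. P1: store L0 := 30  bus=[BusRdX,Flush]  L0: P0=I P1=M P2=I P3=I  mem[L0]=27
19. P2: load  L1  bus=[BusRd]  L1: P0=S P1=S P2=S P3=I  mem[L1]=0
20. P1: store L1 := 69  bus=[BusUpgr]  L1: P0=I P1=M P2=I P3=I  mem[L1]=0
21. P3: store L1 := 39  bus=[BusRdX,Flush]  L1: P0=I P1=I P2=I P3=M  mem[L1]=69
22. P1: load  L2  bus=[BusRd,Flush]  L2: P0=I P1=S P2=I P3=S  mem[L2]=51
23. P0: load  L0  bus=[BusRd,Flush]  L0: P0=S P1=S P2=I P3=I  mem[L0]=30
24. P1: load  L0  bus=[-]  L0: P0=S P1=S P2=I P3=I  mem[L0]=30
25. P3: load  L0  bus=[BusRd]  L0: P0=S P1=S P2=I P3=S  mem[L0]=30
26. P0: store L0 := 51  bus=[BusUpgr]  L0: P0=M P1=I P2=I P3=I  mem[L0]=30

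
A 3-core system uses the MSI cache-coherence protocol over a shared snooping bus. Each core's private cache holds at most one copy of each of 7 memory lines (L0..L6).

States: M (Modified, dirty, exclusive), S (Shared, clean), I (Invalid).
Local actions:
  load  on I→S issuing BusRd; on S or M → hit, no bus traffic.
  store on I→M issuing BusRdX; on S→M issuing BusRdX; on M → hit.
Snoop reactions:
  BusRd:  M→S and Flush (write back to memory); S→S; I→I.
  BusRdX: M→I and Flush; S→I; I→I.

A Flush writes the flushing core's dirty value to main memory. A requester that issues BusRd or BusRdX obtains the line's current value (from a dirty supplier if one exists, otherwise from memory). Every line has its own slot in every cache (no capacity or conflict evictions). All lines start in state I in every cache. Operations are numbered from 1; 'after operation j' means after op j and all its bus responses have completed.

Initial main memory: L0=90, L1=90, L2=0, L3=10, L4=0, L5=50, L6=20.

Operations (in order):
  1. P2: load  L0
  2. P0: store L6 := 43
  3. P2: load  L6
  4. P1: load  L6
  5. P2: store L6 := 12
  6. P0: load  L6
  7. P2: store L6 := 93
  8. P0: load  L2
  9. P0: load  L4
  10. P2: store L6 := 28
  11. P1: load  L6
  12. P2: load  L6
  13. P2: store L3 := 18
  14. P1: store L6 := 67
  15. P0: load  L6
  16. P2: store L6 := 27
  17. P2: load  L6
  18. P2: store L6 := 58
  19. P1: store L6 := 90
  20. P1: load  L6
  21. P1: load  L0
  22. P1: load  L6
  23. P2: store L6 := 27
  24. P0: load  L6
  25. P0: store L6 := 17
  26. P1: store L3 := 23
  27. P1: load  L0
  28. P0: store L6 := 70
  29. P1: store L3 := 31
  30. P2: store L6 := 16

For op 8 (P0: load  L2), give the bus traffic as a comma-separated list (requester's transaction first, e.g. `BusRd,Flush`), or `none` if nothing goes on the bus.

bus = BusRd

  op1 P2: load  L0 → I/I/S on L0; bus BusRd; mem=90
  op2 P0: store L6 := 43 → M/I/I on L6; bus BusRdX; mem=20
  op3 P2: load  L6 → S/I/S on L6; bus BusRd Flush; mem=43
  op4 P1: load  L6 → S/S/S on L6; bus BusRd; mem=43
  op5 P2: store L6 := 12 → I/I/M on L6; bus BusRdX; mem=43
  op6 P0: load  L6 → S/I/S on L6; bus BusRd Flush; mem=12
  op7 P2: store L6 := 93 → I/I/M on L6; bus BusRdX; mem=12
  op8 P0: load  L2 → S/I/I on L2; bus BusRd; mem=0
  op9 P0: load  L4 → S/I/I on L4; bus BusRd; mem=0
  op10 P2: store L6 := 28 → I/I/M on L6; bus (none); mem=12
  op11 P1: load  L6 → I/S/S on L6; bus BusRd Flush; mem=28
  op12 P2: load  L6 → I/S/S on L6; bus (none); mem=28
  op13 P2: store L3 := 18 → I/I/M on L3; bus BusRdX; mem=10
  op14 P1: store L6 := 67 → I/M/I on L6; bus BusRdX; mem=28
  op15 P0: load  L6 → S/S/I on L6; bus BusRd Flush; mem=67
  op16 P2: store L6 := 27 → I/I/M on L6; bus BusRdX; mem=67
  op17 P2: load  L6 → I/I/M on L6; bus (none); mem=67
  op18 P2: store L6 := 58 → I/I/M on L6; bus (none); mem=67
  op19 P1: store L6 := 90 → I/M/I on L6; bus BusRdX Flush; mem=58
  op20 P1: load  L6 → I/M/I on L6; bus (none); mem=58
  op21 P1: load  L0 → I/S/S on L0; bus BusRd; mem=90
  op22 P1: load  L6 → I/M/I on L6; bus (none); mem=58
  op23 P2: store L6 := 27 → I/I/M on L6; bus BusRdX Flush; mem=90
  op24 P0: load  L6 → S/I/S on L6; bus BusRd Flush; mem=27
  op25 P0: store L6 := 17 → M/I/I on L6; bus BusRdX; mem=27
  op26 P1: store L3 := 23 → I/M/I on L3; bus BusRdX Flush; mem=18
  op27 P1: load  L0 → I/S/S on L0; bus (none); mem=90
  op28 P0: store L6 := 70 → M/I/I on L6; bus (none); mem=27
  op29 P1: store L3 := 31 → I/M/I on L3; bus (none); mem=18
  op30 P2: store L6 := 16 → I/I/M on L6; bus BusRdX Flush; mem=70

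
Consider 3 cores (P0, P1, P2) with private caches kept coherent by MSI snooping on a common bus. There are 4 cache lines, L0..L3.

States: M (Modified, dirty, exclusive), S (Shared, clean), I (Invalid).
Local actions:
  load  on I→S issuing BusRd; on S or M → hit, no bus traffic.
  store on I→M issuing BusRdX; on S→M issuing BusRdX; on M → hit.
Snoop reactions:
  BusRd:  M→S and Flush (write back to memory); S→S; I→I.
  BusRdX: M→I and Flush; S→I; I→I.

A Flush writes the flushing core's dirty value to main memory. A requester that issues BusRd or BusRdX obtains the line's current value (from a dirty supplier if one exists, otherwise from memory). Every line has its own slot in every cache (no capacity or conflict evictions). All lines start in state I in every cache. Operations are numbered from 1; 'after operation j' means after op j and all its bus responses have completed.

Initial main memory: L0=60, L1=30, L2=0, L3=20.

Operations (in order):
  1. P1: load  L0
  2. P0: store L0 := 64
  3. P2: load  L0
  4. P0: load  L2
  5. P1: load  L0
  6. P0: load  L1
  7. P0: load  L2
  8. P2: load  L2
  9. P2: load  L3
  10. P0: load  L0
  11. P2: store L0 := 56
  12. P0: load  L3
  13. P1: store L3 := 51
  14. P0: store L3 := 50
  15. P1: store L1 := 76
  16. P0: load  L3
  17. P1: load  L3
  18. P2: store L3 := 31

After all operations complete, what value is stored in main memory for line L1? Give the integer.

step 1: P1: load  L0  ⟶  ISI  (L0)  txn=BusRd  M[L0]=60
step 2: P0: store L0 := 64  ⟶  MII  (L0)  txn=BusRdX  M[L0]=60
step 3: P2: load  L0  ⟶  SIS  (L0)  txn=BusRd+Flush  M[L0]=64
step 4: P0: load  L2  ⟶  SII  (L2)  txn=BusRd  M[L2]=0
step 5: P1: load  L0  ⟶  SSS  (L0)  txn=BusRd  M[L0]=64
step 6: P0: load  L1  ⟶  SII  (L1)  txn=BusRd  M[L1]=30
step 7: P0: load  L2  ⟶  SII  (L2)  txn=∅  M[L2]=0
step 8: P2: load  L2  ⟶  SIS  (L2)  txn=BusRd  M[L2]=0
step 9: P2: load  L3  ⟶  IIS  (L3)  txn=BusRd  M[L3]=20
step 10: P0: load  L0  ⟶  SSS  (L0)  txn=∅  M[L0]=64
step 11: P2: store L0 := 56  ⟶  IIM  (L0)  txn=BusRdX  M[L0]=64
step 12: P0: load  L3  ⟶  SIS  (L3)  txn=BusRd  M[L3]=20
step 13: P1: store L3 := 51  ⟶  IMI  (L3)  txn=BusRdX  M[L3]=20
step 14: P0: store L3 := 50  ⟶  MII  (L3)  txn=BusRdX+Flush  M[L3]=51
step 15: P1: store L1 := 76  ⟶  IMI  (L1)  txn=BusRdX  M[L1]=30
step 16: P0: load  L3  ⟶  MII  (L3)  txn=∅  M[L3]=51
step 17: P1: load  L3  ⟶  SSI  (L3)  txn=BusRd+Flush  M[L3]=50
step 18: P2: store L3 := 31  ⟶  IIM  (L3)  txn=BusRdX  M[L3]=50

memory[L1] = 30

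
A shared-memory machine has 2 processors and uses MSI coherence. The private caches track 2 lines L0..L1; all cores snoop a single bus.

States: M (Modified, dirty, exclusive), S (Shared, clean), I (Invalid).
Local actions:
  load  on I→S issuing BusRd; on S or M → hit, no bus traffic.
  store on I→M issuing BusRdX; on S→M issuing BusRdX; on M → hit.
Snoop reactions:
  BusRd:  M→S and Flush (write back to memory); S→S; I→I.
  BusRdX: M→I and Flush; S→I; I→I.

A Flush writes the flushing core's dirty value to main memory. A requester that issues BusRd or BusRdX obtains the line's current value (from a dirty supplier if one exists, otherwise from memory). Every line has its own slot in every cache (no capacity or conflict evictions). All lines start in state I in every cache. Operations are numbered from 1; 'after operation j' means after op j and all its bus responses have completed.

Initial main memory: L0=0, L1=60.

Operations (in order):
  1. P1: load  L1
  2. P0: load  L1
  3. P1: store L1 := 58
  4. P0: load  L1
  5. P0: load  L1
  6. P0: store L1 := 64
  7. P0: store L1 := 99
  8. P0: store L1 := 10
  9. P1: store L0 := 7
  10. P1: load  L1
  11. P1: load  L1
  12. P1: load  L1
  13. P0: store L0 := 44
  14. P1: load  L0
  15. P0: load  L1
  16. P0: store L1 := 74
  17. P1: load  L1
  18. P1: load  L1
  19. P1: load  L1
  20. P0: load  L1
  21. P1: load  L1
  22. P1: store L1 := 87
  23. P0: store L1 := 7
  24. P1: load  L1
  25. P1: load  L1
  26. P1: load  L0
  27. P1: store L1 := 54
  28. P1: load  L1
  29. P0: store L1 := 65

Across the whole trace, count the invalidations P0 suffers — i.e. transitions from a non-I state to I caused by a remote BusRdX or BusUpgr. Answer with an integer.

invalidations = 3

[1] P1: load  L1 | P0:I, P1:S(60) | bus: BusRd
[2] P0: load  L1 | P0:S(60), P1:S(60) | bus: BusRd
[3] P1: store L1 := 58 | P0:I, P1:M(58) | bus: BusRdX
[4] P0: load  L1 | P0:S(58), P1:S(58) | bus: BusRd,Flush
[5] P0: load  L1 | P0:S(58), P1:S(58) | bus: none
[6] P0: store L1 := 64 | P0:M(64), P1:I | bus: BusRdX
[7] P0: store L1 := 99 | P0:M(99), P1:I | bus: none
[8] P0: store L1 := 10 | P0:M(10), P1:I | bus: none
[9] P1: store L0 := 7 | P0:I, P1:M(7) | bus: BusRdX
[10] P1: load  L1 | P0:S(10), P1:S(10) | bus: BusRd,Flush
[11] P1: load  L1 | P0:S(10), P1:S(10) | bus: none
[12] P1: load  L1 | P0:S(10), P1:S(10) | bus: none
[13] P0: store L0 := 44 | P0:M(44), P1:I | bus: BusRdX,Flush
[14] P1: load  L0 | P0:S(44), P1:S(44) | bus: BusRd,Flush
[15] P0: load  L1 | P0:S(10), P1:S(10) | bus: none
[16] P0: store L1 := 74 | P0:M(74), P1:I | bus: BusRdX
[17] P1: load  L1 | P0:S(74), P1:S(74) | bus: BusRd,Flush
[18] P1: load  L1 | P0:S(74), P1:S(74) | bus: none
[19] P1: load  L1 | P0:S(74), P1:S(74) | bus: none
[20] P0: load  L1 | P0:S(74), P1:S(74) | bus: none
[21] P1: load  L1 | P0:S(74), P1:S(74) | bus: none
[22] P1: store L1 := 87 | P0:I, P1:M(87) | bus: BusRdX
[23] P0: store L1 := 7 | P0:M(7), P1:I | bus: BusRdX,Flush
[24] P1: load  L1 | P0:S(7), P1:S(7) | bus: BusRd,Flush
[25] P1: load  L1 | P0:S(7), P1:S(7) | bus: none
[26] P1: load  L0 | P0:S(44), P1:S(44) | bus: none
[27] P1: store L1 := 54 | P0:I, P1:M(54) | bus: BusRdX
[28] P1: load  L1 | P0:I, P1:M(54) | bus: none
[29] P0: store L1 := 65 | P0:M(65), P1:I | bus: BusRdX,Flush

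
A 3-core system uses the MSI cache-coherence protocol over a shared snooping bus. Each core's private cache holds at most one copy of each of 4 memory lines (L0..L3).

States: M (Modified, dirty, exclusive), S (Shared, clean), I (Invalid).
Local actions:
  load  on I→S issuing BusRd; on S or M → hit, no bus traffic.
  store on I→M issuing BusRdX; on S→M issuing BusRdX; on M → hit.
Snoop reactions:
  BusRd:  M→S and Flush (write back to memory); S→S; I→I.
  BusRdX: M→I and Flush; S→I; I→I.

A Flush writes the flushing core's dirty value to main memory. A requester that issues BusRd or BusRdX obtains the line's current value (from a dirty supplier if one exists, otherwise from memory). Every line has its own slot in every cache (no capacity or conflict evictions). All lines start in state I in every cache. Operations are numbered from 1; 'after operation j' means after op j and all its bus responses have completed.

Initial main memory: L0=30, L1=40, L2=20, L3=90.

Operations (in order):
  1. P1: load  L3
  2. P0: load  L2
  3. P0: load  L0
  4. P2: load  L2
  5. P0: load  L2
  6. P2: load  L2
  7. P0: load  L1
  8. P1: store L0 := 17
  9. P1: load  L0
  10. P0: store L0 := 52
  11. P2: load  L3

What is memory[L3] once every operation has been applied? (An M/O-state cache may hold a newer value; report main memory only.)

memory[L3] = 90

  op1 P1: load  L3 → I/S/I on L3; bus BusRd; mem=90
  op2 P0: load  L2 → S/I/I on L2; bus BusRd; mem=20
  op3 P0: load  L0 → S/I/I on L0; bus BusRd; mem=30
  op4 P2: load  L2 → S/I/S on L2; bus BusRd; mem=20
  op5 P0: load  L2 → S/I/S on L2; bus (none); mem=20
  op6 P2: load  L2 → S/I/S on L2; bus (none); mem=20
  op7 P0: load  L1 → S/I/I on L1; bus BusRd; mem=40
  op8 P1: store L0 := 17 → I/M/I on L0; bus BusRdX; mem=30
  op9 P1: load  L0 → I/M/I on L0; bus (none); mem=30
  op10 P0: store L0 := 52 → M/I/I on L0; bus BusRdX Flush; mem=17
  op11 P2: load  L3 → I/S/S on L3; bus BusRd; mem=90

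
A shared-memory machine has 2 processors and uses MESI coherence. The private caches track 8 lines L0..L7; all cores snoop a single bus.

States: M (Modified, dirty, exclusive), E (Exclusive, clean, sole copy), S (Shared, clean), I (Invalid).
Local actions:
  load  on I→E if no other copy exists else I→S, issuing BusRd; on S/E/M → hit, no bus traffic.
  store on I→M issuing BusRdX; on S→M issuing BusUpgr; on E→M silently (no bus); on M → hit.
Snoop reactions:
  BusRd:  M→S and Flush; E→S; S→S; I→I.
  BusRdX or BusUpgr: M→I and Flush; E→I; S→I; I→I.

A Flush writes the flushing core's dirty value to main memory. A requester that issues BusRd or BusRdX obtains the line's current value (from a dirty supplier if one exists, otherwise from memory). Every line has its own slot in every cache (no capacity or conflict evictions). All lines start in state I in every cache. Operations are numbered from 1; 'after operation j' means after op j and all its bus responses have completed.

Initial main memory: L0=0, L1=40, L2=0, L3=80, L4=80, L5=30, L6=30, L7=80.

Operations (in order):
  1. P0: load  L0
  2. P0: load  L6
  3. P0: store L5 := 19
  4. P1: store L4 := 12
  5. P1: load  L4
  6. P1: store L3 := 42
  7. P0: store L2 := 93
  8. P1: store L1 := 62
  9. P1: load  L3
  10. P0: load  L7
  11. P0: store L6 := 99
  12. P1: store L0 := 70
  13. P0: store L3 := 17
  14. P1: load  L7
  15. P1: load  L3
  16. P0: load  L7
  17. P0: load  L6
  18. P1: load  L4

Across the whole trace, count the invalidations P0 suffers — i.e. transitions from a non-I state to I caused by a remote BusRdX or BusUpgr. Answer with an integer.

1. P0: load  L0  bus=[BusRd]  L0: P0=E P1=I  mem[L0]=0
2. P0: load  L6  bus=[BusRd]  L6: P0=E P1=I  mem[L6]=30
3. P0: store L5 := 19  bus=[BusRdX]  L5: P0=M P1=I  mem[L5]=30
4. P1: store L4 := 12  bus=[BusRdX]  L4: P0=I P1=M  mem[L4]=80
5. P1: load  L4  bus=[-]  L4: P0=I P1=M  mem[L4]=80
6. P1: store L3 := 42  bus=[BusRdX]  L3: P0=I P1=M  mem[L3]=80
7. P0: store L2 := 93  bus=[BusRdX]  L2: P0=M P1=I  mem[L2]=0
8. P1: store L1 := 62  bus=[BusRdX]  L1: P0=I P1=M  mem[L1]=40
9. P1: load  L3  bus=[-]  L3: P0=I P1=M  mem[L3]=80
10. P0: load  L7  bus=[BusRd]  L7: P0=E P1=I  mem[L7]=80
11. P0: store L6 := 99  bus=[-]  L6: P0=M P1=I  mem[L6]=30
12. P1: store L0 := 70  bus=[BusRdX]  L0: P0=I P1=M  mem[L0]=0
13. P0: store L3 := 17  bus=[BusRdX,Flush]  L3: P0=M P1=I  mem[L3]=42
14. P1: load  L7  bus=[BusRd]  L7: P0=S P1=S  mem[L7]=80
15. P1: load  L3  bus=[BusRd,Flush]  L3: P0=S P1=S  mem[L3]=17
16. P0: load  L7  bus=[-]  L7: P0=S P1=S  mem[L7]=80
17. P0: load  L6  bus=[-]  L6: P0=M P1=I  mem[L6]=30
18. P1: load  L4  bus=[-]  L4: P0=I P1=M  mem[L4]=80

invalidations = 1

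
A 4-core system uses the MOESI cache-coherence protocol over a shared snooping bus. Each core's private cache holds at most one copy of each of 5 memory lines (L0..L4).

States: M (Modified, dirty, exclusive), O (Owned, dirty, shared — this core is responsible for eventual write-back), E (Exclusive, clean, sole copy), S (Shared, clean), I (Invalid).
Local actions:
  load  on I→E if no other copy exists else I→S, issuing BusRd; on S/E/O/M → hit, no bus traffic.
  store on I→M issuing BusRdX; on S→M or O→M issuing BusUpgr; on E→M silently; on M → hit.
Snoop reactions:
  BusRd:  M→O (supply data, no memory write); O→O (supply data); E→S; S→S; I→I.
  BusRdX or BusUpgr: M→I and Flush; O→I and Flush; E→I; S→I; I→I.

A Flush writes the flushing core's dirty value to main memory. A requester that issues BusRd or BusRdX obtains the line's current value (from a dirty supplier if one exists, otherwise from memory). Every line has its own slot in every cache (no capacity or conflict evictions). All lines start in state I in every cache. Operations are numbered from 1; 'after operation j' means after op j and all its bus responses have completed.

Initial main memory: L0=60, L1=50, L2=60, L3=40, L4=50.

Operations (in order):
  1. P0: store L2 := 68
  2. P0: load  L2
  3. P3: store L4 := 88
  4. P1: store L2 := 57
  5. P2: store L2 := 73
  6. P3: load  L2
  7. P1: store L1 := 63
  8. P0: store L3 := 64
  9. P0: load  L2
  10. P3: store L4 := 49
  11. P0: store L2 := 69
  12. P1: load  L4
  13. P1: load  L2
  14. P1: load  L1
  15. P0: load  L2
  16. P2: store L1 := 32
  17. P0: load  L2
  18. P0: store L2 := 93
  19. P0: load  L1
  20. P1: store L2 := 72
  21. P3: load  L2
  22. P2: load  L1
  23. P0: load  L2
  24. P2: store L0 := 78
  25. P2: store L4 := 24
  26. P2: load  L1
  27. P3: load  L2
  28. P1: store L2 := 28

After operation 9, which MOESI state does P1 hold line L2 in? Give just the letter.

state = I

[1] P0: store L2 := 68 | P0:M(68), P1:I, P2:I, P3:I | bus: BusRdX
[2] P0: load  L2 | P0:M(68), P1:I, P2:I, P3:I | bus: none
[3] P3: store L4 := 88 | P0:I, P1:I, P2:I, P3:M(88) | bus: BusRdX
[4] P1: store L2 := 57 | P0:I, P1:M(57), P2:I, P3:I | bus: BusRdX,Flush
[5] P2: store L2 := 73 | P0:I, P1:I, P2:M(73), P3:I | bus: BusRdX,Flush
[6] P3: load  L2 | P0:I, P1:I, P2:O(73), P3:S(73) | bus: BusRd
[7] P1: store L1 := 63 | P0:I, P1:M(63), P2:I, P3:I | bus: BusRdX
[8] P0: store L3 := 64 | P0:M(64), P1:I, P2:I, P3:I | bus: BusRdX
[9] P0: load  L2 | P0:S(73), P1:I, P2:O(73), P3:S(73) | bus: BusRd
[10] P3: store L4 := 49 | P0:I, P1:I, P2:I, P3:M(49) | bus: none
[11] P0: store L2 := 69 | P0:M(69), P1:I, P2:I, P3:I | bus: BusUpgr,Flush
[12] P1: load  L4 | P0:I, P1:S(49), P2:I, P3:O(49) | bus: BusRd
[13] P1: load  L2 | P0:O(69), P1:S(69), P2:I, P3:I | bus: BusRd
[14] P1: load  L1 | P0:I, P1:M(63), P2:I, P3:I | bus: none
[15] P0: load  L2 | P0:O(69), P1:S(69), P2:I, P3:I | bus: none
[16] P2: store L1 := 32 | P0:I, P1:I, P2:M(32), P3:I | bus: BusRdX,Flush
[17] P0: load  L2 | P0:O(69), P1:S(69), P2:I, P3:I | bus: none
[18] P0: store L2 := 93 | P0:M(93), P1:I, P2:I, P3:I | bus: BusUpgr
[19] P0: load  L1 | P0:S(32), P1:I, P2:O(32), P3:I | bus: BusRd
[20] P1: store L2 := 72 | P0:I, P1:M(72), P2:I, P3:I | bus: BusRdX,Flush
[21] P3: load  L2 | P0:I, P1:O(72), P2:I, P3:S(72) | bus: BusRd
[22] P2: load  L1 | P0:S(32), P1:I, P2:O(32), P3:I | bus: none
[23] P0: load  L2 | P0:S(72), P1:O(72), P2:I, P3:S(72) | bus: BusRd
[24] P2: store L0 := 78 | P0:I, P1:I, P2:M(78), P3:I | bus: BusRdX
[25] P2: store L4 := 24 | P0:I, P1:I, P2:M(24), P3:I | bus: BusRdX,Flush
[26] P2: load  L1 | P0:S(32), P1:I, P2:O(32), P3:I | bus: none
[27] P3: load  L2 | P0:S(72), P1:O(72), P2:I, P3:S(72) | bus: none
[28] P1: store L2 := 28 | P0:I, P1:M(28), P2:I, P3:I | bus: BusUpgr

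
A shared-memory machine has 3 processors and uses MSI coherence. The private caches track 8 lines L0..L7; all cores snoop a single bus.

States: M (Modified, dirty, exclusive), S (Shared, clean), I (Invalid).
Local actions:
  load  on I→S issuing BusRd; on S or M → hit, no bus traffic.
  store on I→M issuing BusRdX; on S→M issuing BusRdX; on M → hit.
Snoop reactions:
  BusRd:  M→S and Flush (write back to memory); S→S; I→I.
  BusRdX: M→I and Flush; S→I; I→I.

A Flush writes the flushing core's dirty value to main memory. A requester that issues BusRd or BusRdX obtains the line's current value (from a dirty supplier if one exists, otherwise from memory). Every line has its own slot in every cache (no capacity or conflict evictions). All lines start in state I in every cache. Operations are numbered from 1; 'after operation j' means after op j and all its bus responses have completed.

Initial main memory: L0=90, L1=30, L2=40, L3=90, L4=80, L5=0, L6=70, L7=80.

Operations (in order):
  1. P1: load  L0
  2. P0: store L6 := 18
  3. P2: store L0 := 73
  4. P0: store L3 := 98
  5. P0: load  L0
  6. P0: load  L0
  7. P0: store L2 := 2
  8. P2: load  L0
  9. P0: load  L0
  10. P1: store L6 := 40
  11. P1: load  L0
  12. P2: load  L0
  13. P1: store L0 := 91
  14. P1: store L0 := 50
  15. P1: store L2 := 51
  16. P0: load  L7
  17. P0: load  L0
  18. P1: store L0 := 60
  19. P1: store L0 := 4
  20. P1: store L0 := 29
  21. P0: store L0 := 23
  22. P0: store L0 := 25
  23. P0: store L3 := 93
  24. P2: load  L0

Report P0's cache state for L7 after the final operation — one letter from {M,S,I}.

state = S

step 1: P1: load  L0  ⟶  ISI  (L0)  txn=BusRd  M[L0]=90
step 2: P0: store L6 := 18  ⟶  MII  (L6)  txn=BusRdX  M[L6]=70
step 3: P2: store L0 := 73  ⟶  IIM  (L0)  txn=BusRdX  M[L0]=90
step 4: P0: store L3 := 98  ⟶  MII  (L3)  txn=BusRdX  M[L3]=90
step 5: P0: load  L0  ⟶  SIS  (L0)  txn=BusRd+Flush  M[L0]=73
step 6: P0: load  L0  ⟶  SIS  (L0)  txn=∅  M[L0]=73
step 7: P0: store L2 := 2  ⟶  MII  (L2)  txn=BusRdX  M[L2]=40
step 8: P2: load  L0  ⟶  SIS  (L0)  txn=∅  M[L0]=73
step 9: P0: load  L0  ⟶  SIS  (L0)  txn=∅  M[L0]=73
step 10: P1: store L6 := 40  ⟶  IMI  (L6)  txn=BusRdX+Flush  M[L6]=18
step 11: P1: load  L0  ⟶  SSS  (L0)  txn=BusRd  M[L0]=73
step 12: P2: load  L0  ⟶  SSS  (L0)  txn=∅  M[L0]=73
step 13: P1: store L0 := 91  ⟶  IMI  (L0)  txn=BusRdX  M[L0]=73
step 14: P1: store L0 := 50  ⟶  IMI  (L0)  txn=∅  M[L0]=73
step 15: P1: store L2 := 51  ⟶  IMI  (L2)  txn=BusRdX+Flush  M[L2]=2
step 16: P0: load  L7  ⟶  SII  (L7)  txn=BusRd  M[L7]=80
step 17: P0: load  L0  ⟶  SSI  (L0)  txn=BusRd+Flush  M[L0]=50
step 18: P1: store L0 := 60  ⟶  IMI  (L0)  txn=BusRdX  M[L0]=50
step 19: P1: store L0 := 4  ⟶  IMI  (L0)  txn=∅  M[L0]=50
step 20: P1: store L0 := 29  ⟶  IMI  (L0)  txn=∅  M[L0]=50
step 21: P0: store L0 := 23  ⟶  MII  (L0)  txn=BusRdX+Flush  M[L0]=29
step 22: P0: store L0 := 25  ⟶  MII  (L0)  txn=∅  M[L0]=29
step 23: P0: store L3 := 93  ⟶  MII  (L3)  txn=∅  M[L3]=90
step 24: P2: load  L0  ⟶  SIS  (L0)  txn=BusRd+Flush  M[L0]=25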